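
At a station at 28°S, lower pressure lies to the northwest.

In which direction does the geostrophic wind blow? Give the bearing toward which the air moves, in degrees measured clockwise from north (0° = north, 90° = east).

225°

The pressure-gradient force points toward the northwest (bearing 315°).
Geostrophic balance: in the Southern Hemisphere the Coriolis force deflects motion to the left, so the geostrophic wind blows 90° to the left of the pressure-gradient force (low pressure on the right).
Rotating 315° by 90° counterclockwise gives 225° — the wind blows toward the southwest.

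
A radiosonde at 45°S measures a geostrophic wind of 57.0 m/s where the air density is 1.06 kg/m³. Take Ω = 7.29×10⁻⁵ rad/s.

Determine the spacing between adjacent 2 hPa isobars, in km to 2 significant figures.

Coriolis parameter at 45°S:
f = 2Ω sin φ = 2 × 7.29×10⁻⁵ × sin 45° = 1.03×10⁻⁴ s⁻¹
Geostrophic balance rearranged: |∂P/∂n| = f ρ V_g
|∂P/∂n| = 1.03×10⁻⁴ × 1.06 × 57.0 = 6.23×10⁻³ Pa/m
Isobar spacing: Δn = ΔP/|∂P/∂n| = 200 Pa / 6.23×10⁻³ Pa/m = 32108 m ≈ 32 km

32 km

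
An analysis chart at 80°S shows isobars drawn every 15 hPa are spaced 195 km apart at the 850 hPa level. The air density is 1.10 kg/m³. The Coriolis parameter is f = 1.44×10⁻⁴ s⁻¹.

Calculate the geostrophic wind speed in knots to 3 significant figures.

Pressure gradient: |∂P/∂n| = 1500 Pa / 195000 m = 7.69×10⁻³ Pa/m
Geostrophic balance (pressure-gradient force = Coriolis force):
V_g = (1/(fρ)) |∂P/∂n| = 7.69×10⁻³ / (1.44×10⁻⁴ × 1.10) = 48.6 m/s
Converting: 48.6 m/s × 1.944 = 94.4 knots

94.4 knots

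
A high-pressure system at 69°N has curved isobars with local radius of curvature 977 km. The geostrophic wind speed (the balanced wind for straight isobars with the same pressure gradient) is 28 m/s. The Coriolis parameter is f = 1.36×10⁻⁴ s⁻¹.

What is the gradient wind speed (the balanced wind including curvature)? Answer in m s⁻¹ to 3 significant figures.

Around a high, pressure-gradient force acts outward with centrifugal, so Coriolis balances both:
fV = (1/ρ)|∂P/∂n| + V²/R  →  V² − fR·V + fR·V_g = 0
With fR = 1.36×10⁻⁴ × 977×10³ m = 133 m/s:
V = [fR − √((fR)² − 4 fR V_g)]/2 = [133 − √(133² − 4×133×28)]/2 = 40.1 m/s
Supergeostrophic (V > V_g = 28 m/s), as expected around a high.

40.1 m s⁻¹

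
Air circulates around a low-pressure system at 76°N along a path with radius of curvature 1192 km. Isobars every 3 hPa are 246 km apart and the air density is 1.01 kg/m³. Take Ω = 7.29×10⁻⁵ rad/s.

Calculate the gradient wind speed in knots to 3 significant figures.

15.8 knots

Coriolis parameter at 76°N:
f = 2Ω sin φ = 2 × 7.29×10⁻⁵ × sin 76° = 1.41×10⁻⁴ s⁻¹
Pressure gradient: |∂P/∂n| = 300 Pa / 246000 m = 1.22×10⁻³ Pa/m
Geostrophic speed: V_g = |∂P/∂n|/(fρ) = 1.22×10⁻³/(1.41×10⁻⁴ × 1.01) = 8.53 m/s
Around a low, centrifugal force acts outward with Coriolis, so pressure-gradient force balances both:
(1/ρ)|∂P/∂n| = fV + V²/R  →  V² + fR·V − fR·V_g = 0
With fR = 1.41×10⁻⁴ × 1192×10³ m = 169 m/s:
V = [−fR + √((fR)² + 4 fR V_g)]/2 = [−169 + √(169² + 4×169×8.53)]/2 = 8.14 m/s
Subgeostrophic (V < V_g = 8.53 m/s), as expected around a low.
Converting: 8.14 m/s × 1.944 = 15.8 knots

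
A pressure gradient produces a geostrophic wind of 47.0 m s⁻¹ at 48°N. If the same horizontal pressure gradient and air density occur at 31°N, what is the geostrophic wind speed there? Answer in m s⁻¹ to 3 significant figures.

With the same pressure gradient and density, V_g ∝ 1/f ∝ 1/sin φ.
V₂ = V₁ · sin φ₁ / sin φ₂ = 47.0 × sin 48° / sin 31°
V₂ = 47.0 × 0.7431/0.5150 = 67.8 m s⁻¹

67.8 m s⁻¹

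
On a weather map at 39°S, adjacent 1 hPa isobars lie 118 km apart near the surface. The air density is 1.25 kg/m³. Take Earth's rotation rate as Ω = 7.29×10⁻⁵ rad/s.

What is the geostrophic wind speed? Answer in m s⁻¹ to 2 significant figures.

Coriolis parameter at 39°S:
f = 2Ω sin φ = 2 × 7.29×10⁻⁵ × sin 39° = 9.18×10⁻⁵ s⁻¹
Pressure gradient: |∂P/∂n| = 100 Pa / 118000 m = 8.47×10⁻⁴ Pa/m
Geostrophic balance (pressure-gradient force = Coriolis force):
V_g = (1/(fρ)) |∂P/∂n| = 8.47×10⁻⁴ / (9.18×10⁻⁵ × 1.25) = 7.39 m/s

7.4 m s⁻¹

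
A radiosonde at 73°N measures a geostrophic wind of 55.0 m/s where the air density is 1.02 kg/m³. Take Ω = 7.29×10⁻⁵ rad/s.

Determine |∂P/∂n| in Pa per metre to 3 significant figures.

Coriolis parameter at 73°N:
f = 2Ω sin φ = 2 × 7.29×10⁻⁵ × sin 73° = 1.39×10⁻⁴ s⁻¹
Geostrophic balance rearranged: |∂P/∂n| = f ρ V_g
|∂P/∂n| = 1.39×10⁻⁴ × 1.02 × 55.0 = 7.82×10⁻³ Pa/m

7.82×10⁻³ Pa/m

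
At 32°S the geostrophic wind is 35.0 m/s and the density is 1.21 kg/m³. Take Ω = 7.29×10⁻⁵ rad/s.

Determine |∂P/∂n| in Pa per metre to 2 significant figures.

Coriolis parameter at 32°S:
f = 2Ω sin φ = 2 × 7.29×10⁻⁵ × sin 32° = 7.73×10⁻⁵ s⁻¹
Geostrophic balance rearranged: |∂P/∂n| = f ρ V_g
|∂P/∂n| = 7.73×10⁻⁵ × 1.21 × 35.0 = 3.27×10⁻³ Pa/m

3.3×10⁻³ Pa/m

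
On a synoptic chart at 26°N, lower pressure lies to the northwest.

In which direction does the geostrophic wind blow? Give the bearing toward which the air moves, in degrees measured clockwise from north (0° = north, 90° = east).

045°

The pressure-gradient force points toward the northwest (bearing 315°).
Geostrophic balance: in the Northern Hemisphere the Coriolis force deflects motion to the right, so the geostrophic wind blows 90° to the right of the pressure-gradient force (low pressure on the left).
Rotating 315° by 90° clockwise gives 045° — the wind blows toward the northeast.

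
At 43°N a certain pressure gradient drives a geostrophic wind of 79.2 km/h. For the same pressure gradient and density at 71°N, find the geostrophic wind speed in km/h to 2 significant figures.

With the same pressure gradient and density, V_g ∝ 1/f ∝ 1/sin φ.
V₂ = V₁ · sin φ₁ / sin φ₂ = 79.2 × sin 43° / sin 71°
V₂ = 79.2 × 0.6820/0.9455 = 57 km/h

57 km/h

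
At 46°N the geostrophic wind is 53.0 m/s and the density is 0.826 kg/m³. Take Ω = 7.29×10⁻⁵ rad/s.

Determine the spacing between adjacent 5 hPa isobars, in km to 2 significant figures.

110 km

Coriolis parameter at 46°N:
f = 2Ω sin φ = 2 × 7.29×10⁻⁵ × sin 46° = 1.05×10⁻⁴ s⁻¹
Geostrophic balance rearranged: |∂P/∂n| = f ρ V_g
|∂P/∂n| = 1.05×10⁻⁴ × 0.826 × 53.0 = 4.59×10⁻³ Pa/m
Isobar spacing: Δn = ΔP/|∂P/∂n| = 500 Pa / 4.59×10⁻³ Pa/m = 108899 m ≈ 110 km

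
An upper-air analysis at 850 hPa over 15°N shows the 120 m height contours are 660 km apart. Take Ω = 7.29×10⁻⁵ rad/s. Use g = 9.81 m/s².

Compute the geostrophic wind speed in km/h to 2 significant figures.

170 km/h

Coriolis parameter at 15°N:
f = 2Ω sin φ = 2 × 7.29×10⁻⁵ × sin 15° = 3.77×10⁻⁵ s⁻¹
Height gradient: |∂Z/∂n| = 120 m / 660000 m = 1.82×10⁻⁴
On a pressure surface, geostrophic balance gives V_g = (g/f)|∂Z/∂n|:
V_g = 9.81 × 1.82×10⁻⁴ / 3.77×10⁻⁵ = 47.3 m/s
Converting: 47.3 m/s × 3.6 = 170 km/h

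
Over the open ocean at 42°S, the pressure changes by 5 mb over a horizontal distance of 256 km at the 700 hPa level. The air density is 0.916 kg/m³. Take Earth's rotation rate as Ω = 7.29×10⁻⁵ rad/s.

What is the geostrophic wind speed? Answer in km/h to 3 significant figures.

Coriolis parameter at 42°S:
f = 2Ω sin φ = 2 × 7.29×10⁻⁵ × sin 42° = 9.76×10⁻⁵ s⁻¹
Pressure gradient: |∂P/∂n| = 500 Pa / 256000 m = 1.95×10⁻³ Pa/m
Geostrophic balance (pressure-gradient force = Coriolis force):
V_g = (1/(fρ)) |∂P/∂n| = 1.95×10⁻³ / (9.76×10⁻⁵ × 0.916) = 21.9 m/s
Converting: 21.9 m/s × 3.6 = 78.7 km/h

78.7 km/h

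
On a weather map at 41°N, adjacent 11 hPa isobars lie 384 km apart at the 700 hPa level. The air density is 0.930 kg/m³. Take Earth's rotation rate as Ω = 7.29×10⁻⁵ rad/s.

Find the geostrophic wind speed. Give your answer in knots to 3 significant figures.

Coriolis parameter at 41°N:
f = 2Ω sin φ = 2 × 7.29×10⁻⁵ × sin 41° = 9.57×10⁻⁵ s⁻¹
Pressure gradient: |∂P/∂n| = 1100 Pa / 384000 m = 2.86×10⁻³ Pa/m
Geostrophic balance (pressure-gradient force = Coriolis force):
V_g = (1/(fρ)) |∂P/∂n| = 2.86×10⁻³ / (9.57×10⁻⁵ × 0.930) = 32.2 m/s
Converting: 32.2 m/s × 1.944 = 62.6 knots

62.6 knots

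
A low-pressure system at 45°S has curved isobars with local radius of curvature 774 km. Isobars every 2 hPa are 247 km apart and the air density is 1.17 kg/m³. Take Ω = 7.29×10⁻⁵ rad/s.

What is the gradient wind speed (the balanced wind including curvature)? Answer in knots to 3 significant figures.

12.1 knots

Coriolis parameter at 45°S:
f = 2Ω sin φ = 2 × 7.29×10⁻⁵ × sin 45° = 1.03×10⁻⁴ s⁻¹
Pressure gradient: |∂P/∂n| = 200 Pa / 247000 m = 8.10×10⁻⁴ Pa/m
Geostrophic speed: V_g = |∂P/∂n|/(fρ) = 8.10×10⁻⁴/(1.03×10⁻⁴ × 1.17) = 6.71 m/s
Around a low, centrifugal force acts outward with Coriolis, so pressure-gradient force balances both:
(1/ρ)|∂P/∂n| = fV + V²/R  →  V² + fR·V − fR·V_g = 0
With fR = 1.03×10⁻⁴ × 774×10³ m = 79.8 m/s:
V = [−fR + √((fR)² + 4 fR V_g)]/2 = [−79.8 + √(79.8² + 4×79.8×6.71)]/2 = 6.23 m/s
Subgeostrophic (V < V_g = 6.71 m/s), as expected around a low.
Converting: 6.23 m/s × 1.944 = 12.1 knots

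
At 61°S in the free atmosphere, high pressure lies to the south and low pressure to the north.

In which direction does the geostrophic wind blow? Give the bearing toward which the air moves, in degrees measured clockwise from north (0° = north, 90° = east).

270°

The pressure-gradient force points toward the north (bearing 000°).
Geostrophic balance: in the Southern Hemisphere the Coriolis force deflects motion to the left, so the geostrophic wind blows 90° to the left of the pressure-gradient force (low pressure on the right).
Rotating 000° by 90° counterclockwise gives 270° — the wind blows toward the west.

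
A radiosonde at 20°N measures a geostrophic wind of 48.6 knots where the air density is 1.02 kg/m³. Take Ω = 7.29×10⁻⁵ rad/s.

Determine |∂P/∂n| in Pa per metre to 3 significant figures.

1.27×10⁻³ Pa/m

Coriolis parameter at 20°N:
f = 2Ω sin φ = 2 × 7.29×10⁻⁵ × sin 20° = 4.99×10⁻⁵ s⁻¹
Wind speed in SI: 48.6 knots = 25.0 m/s
Geostrophic balance rearranged: |∂P/∂n| = f ρ V_g
|∂P/∂n| = 4.99×10⁻⁵ × 1.02 × 25.0 = 1.27×10⁻³ Pa/m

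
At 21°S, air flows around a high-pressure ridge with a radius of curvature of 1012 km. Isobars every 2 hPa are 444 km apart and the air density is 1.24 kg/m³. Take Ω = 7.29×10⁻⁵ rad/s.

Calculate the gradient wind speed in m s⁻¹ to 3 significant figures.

Coriolis parameter at 21°S:
f = 2Ω sin φ = 2 × 7.29×10⁻⁵ × sin 21° = 5.23×10⁻⁵ s⁻¹
Pressure gradient: |∂P/∂n| = 200 Pa / 444000 m = 4.50×10⁻⁴ Pa/m
Geostrophic speed: V_g = |∂P/∂n|/(fρ) = 4.50×10⁻⁴/(5.23×10⁻⁵ × 1.24) = 6.95 m/s
Around a high, pressure-gradient force acts outward with centrifugal, so Coriolis balances both:
fV = (1/ρ)|∂P/∂n| + V²/R  →  V² − fR·V + fR·V_g = 0
With fR = 5.23×10⁻⁵ × 1012×10³ m = 52.9 m/s:
V = [fR − √((fR)² − 4 fR V_g)]/2 = [52.9 − √(52.9² − 4×52.9×6.95)]/2 = 8.23 m/s
Supergeostrophic (V > V_g = 6.95 m/s), as expected around a high.

8.23 m s⁻¹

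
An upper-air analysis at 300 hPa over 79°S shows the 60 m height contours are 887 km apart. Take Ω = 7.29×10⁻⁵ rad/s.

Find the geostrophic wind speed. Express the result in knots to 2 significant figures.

Coriolis parameter at 79°S:
f = 2Ω sin φ = 2 × 7.29×10⁻⁵ × sin 79° = 1.43×10⁻⁴ s⁻¹
Height gradient: |∂Z/∂n| = 60 m / 887000 m = 6.76×10⁻⁵
On a pressure surface, geostrophic balance gives V_g = (g/f)|∂Z/∂n|:
V_g = 9.81 × 6.76×10⁻⁵ / 1.43×10⁻⁴ = 4.64 m/s
Converting: 4.64 m/s × 1.944 = 9.0 knots

9.0 knots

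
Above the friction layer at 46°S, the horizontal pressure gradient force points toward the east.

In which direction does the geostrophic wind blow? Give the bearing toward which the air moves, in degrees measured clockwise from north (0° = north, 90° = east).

The pressure-gradient force points toward the east (bearing 090°).
Geostrophic balance: in the Southern Hemisphere the Coriolis force deflects motion to the left, so the geostrophic wind blows 90° to the left of the pressure-gradient force (low pressure on the right).
Rotating 090° by 90° counterclockwise gives 000° — the wind blows toward the north.

000°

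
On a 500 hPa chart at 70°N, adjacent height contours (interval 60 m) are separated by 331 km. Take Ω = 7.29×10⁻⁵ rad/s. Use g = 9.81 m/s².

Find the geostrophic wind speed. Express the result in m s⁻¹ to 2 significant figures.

13 m s⁻¹

Coriolis parameter at 70°N:
f = 2Ω sin φ = 2 × 7.29×10⁻⁵ × sin 70° = 1.37×10⁻⁴ s⁻¹
Height gradient: |∂Z/∂n| = 60 m / 331000 m = 1.81×10⁻⁴
On a pressure surface, geostrophic balance gives V_g = (g/f)|∂Z/∂n|:
V_g = 9.81 × 1.81×10⁻⁴ / 1.37×10⁻⁴ = 13.0 m/s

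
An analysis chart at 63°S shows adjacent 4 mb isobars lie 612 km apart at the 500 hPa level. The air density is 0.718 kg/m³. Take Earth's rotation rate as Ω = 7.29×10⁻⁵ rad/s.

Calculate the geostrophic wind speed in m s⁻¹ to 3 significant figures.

Coriolis parameter at 63°S:
f = 2Ω sin φ = 2 × 7.29×10⁻⁵ × sin 63° = 1.30×10⁻⁴ s⁻¹
Pressure gradient: |∂P/∂n| = 400 Pa / 612000 m = 6.54×10⁻⁴ Pa/m
Geostrophic balance (pressure-gradient force = Coriolis force):
V_g = (1/(fρ)) |∂P/∂n| = 6.54×10⁻⁴ / (1.30×10⁻⁴ × 0.718) = 7.01 m/s

7.01 m s⁻¹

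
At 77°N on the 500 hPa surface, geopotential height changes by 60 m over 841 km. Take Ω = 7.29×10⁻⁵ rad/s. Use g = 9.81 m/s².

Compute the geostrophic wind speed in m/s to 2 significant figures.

Coriolis parameter at 77°N:
f = 2Ω sin φ = 2 × 7.29×10⁻⁵ × sin 77° = 1.42×10⁻⁴ s⁻¹
Height gradient: |∂Z/∂n| = 60 m / 841000 m = 7.13×10⁻⁵
On a pressure surface, geostrophic balance gives V_g = (g/f)|∂Z/∂n|:
V_g = 9.81 × 7.13×10⁻⁵ / 1.42×10⁻⁴ = 4.93 m/s

4.9 m/s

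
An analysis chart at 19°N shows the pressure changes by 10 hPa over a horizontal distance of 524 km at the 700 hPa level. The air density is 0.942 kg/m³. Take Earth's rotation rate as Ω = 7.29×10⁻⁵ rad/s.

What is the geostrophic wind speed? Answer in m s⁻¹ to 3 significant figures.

Coriolis parameter at 19°N:
f = 2Ω sin φ = 2 × 7.29×10⁻⁵ × sin 19° = 4.75×10⁻⁵ s⁻¹
Pressure gradient: |∂P/∂n| = 1000 Pa / 524000 m = 1.91×10⁻³ Pa/m
Geostrophic balance (pressure-gradient force = Coriolis force):
V_g = (1/(fρ)) |∂P/∂n| = 1.91×10⁻³ / (4.75×10⁻⁵ × 0.942) = 42.7 m/s

42.7 m s⁻¹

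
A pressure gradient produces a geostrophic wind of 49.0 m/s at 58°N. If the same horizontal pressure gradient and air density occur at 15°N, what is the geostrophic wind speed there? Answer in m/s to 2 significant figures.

160 m/s

With the same pressure gradient and density, V_g ∝ 1/f ∝ 1/sin φ.
V₂ = V₁ · sin φ₁ / sin φ₂ = 49.0 × sin 58° / sin 15°
V₂ = 49.0 × 0.8480/0.2588 = 160 m/s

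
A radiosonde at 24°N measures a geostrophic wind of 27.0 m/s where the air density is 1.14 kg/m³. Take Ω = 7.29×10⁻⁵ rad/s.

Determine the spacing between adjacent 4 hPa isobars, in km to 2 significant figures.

Coriolis parameter at 24°N:
f = 2Ω sin φ = 2 × 7.29×10⁻⁵ × sin 24° = 5.93×10⁻⁵ s⁻¹
Geostrophic balance rearranged: |∂P/∂n| = f ρ V_g
|∂P/∂n| = 5.93×10⁻⁵ × 1.14 × 27.0 = 1.83×10⁻³ Pa/m
Isobar spacing: Δn = ΔP/|∂P/∂n| = 400 Pa / 1.83×10⁻³ Pa/m = 219139 m ≈ 220 km

220 km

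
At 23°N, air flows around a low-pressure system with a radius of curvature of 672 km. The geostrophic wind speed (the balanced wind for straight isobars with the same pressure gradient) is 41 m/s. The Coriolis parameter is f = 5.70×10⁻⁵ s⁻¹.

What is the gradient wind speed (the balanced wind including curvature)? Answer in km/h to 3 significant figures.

Around a low, centrifugal force acts outward with Coriolis, so pressure-gradient force balances both:
(1/ρ)|∂P/∂n| = fV + V²/R  →  V² + fR·V − fR·V_g = 0
With fR = 5.70×10⁻⁵ × 672×10³ m = 38.3 m/s:
V = [−fR + √((fR)² + 4 fR V_g)]/2 = [−38.3 + √(38.3² + 4×38.3×41)]/2 = 24.9 m/s
Subgeostrophic (V < V_g = 41 m/s), as expected around a low.
Converting: 24.9 m/s × 3.6 = 89.5 km/h

89.5 km/h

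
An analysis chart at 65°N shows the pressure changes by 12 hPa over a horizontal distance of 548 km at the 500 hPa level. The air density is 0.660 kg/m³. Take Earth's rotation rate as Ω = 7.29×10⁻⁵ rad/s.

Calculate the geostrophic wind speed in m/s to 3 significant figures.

25.1 m/s

Coriolis parameter at 65°N:
f = 2Ω sin φ = 2 × 7.29×10⁻⁵ × sin 65° = 1.32×10⁻⁴ s⁻¹
Pressure gradient: |∂P/∂n| = 1200 Pa / 548000 m = 2.19×10⁻³ Pa/m
Geostrophic balance (pressure-gradient force = Coriolis force):
V_g = (1/(fρ)) |∂P/∂n| = 2.19×10⁻³ / (1.32×10⁻⁴ × 0.660) = 25.1 m/s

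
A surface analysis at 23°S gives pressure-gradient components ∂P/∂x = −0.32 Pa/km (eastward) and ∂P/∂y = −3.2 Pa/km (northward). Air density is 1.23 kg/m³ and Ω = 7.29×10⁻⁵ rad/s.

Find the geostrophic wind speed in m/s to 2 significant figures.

46 m/s

Coriolis parameter at 23°S:
f = 2Ω sin φ = 2 × 7.29×10⁻⁵ × sin 23° = 5.70×10⁻⁵ s⁻¹
In the Southern Hemisphere f is negative: f = −5.70×10⁻⁵ s⁻¹.
Component geostrophic relations (x east, y north):
u_g = −(1/(fρ)) ∂P/∂y,  v_g = (1/(fρ)) ∂P/∂x
u_g = −(−3.2×10⁻³)/(−5.70×10⁻⁵ × 1.23) = −45.7 m/s;  v_g = (−0.32×10⁻³)/(−5.70×10⁻⁵ × 1.23) = 4.57 m/s
|V_g| = √(u_g² + v_g²) = 45.9 m/s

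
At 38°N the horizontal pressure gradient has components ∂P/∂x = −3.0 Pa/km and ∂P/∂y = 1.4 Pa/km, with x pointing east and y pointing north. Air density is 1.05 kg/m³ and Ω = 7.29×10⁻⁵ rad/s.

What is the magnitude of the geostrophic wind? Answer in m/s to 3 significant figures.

35.1 m/s

Coriolis parameter at 38°N:
f = 2Ω sin φ = 2 × 7.29×10⁻⁵ × sin 38° = 8.98×10⁻⁵ s⁻¹
Component geostrophic relations (x east, y north):
u_g = −(1/(fρ)) ∂P/∂y,  v_g = (1/(fρ)) ∂P/∂x
u_g = −(1.4×10⁻³)/(8.98×10⁻⁵ × 1.05) = −14.9 m/s;  v_g = (−3.0×10⁻³)/(8.98×10⁻⁵ × 1.05) = −31.8 m/s
|V_g| = √(u_g² + v_g²) = 35.1 m/s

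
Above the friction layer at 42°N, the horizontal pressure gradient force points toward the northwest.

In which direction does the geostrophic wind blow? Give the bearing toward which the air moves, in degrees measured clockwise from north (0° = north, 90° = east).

045°

The pressure-gradient force points toward the northwest (bearing 315°).
Geostrophic balance: in the Northern Hemisphere the Coriolis force deflects motion to the right, so the geostrophic wind blows 90° to the right of the pressure-gradient force (low pressure on the left).
Rotating 315° by 90° clockwise gives 045° — the wind blows toward the northeast.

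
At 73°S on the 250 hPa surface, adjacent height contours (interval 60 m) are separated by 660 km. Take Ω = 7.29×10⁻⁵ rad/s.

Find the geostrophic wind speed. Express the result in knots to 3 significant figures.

12.4 knots

Coriolis parameter at 73°S:
f = 2Ω sin φ = 2 × 7.29×10⁻⁵ × sin 73° = 1.39×10⁻⁴ s⁻¹
Height gradient: |∂Z/∂n| = 60 m / 660000 m = 9.09×10⁻⁵
On a pressure surface, geostrophic balance gives V_g = (g/f)|∂Z/∂n|:
V_g = 9.81 × 9.09×10⁻⁵ / 1.39×10⁻⁴ = 6.40 m/s
Converting: 6.40 m/s × 1.944 = 12.4 knots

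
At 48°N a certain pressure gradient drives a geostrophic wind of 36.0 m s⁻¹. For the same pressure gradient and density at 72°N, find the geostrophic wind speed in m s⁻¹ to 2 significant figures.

With the same pressure gradient and density, V_g ∝ 1/f ∝ 1/sin φ.
V₂ = V₁ · sin φ₁ / sin φ₂ = 36.0 × sin 48° / sin 72°
V₂ = 36.0 × 0.7431/0.9511 = 28 m s⁻¹

28 m s⁻¹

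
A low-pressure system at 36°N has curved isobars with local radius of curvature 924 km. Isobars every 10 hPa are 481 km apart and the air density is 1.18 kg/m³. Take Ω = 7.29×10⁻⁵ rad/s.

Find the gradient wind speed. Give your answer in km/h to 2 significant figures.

Coriolis parameter at 36°N:
f = 2Ω sin φ = 2 × 7.29×10⁻⁵ × sin 36° = 8.57×10⁻⁵ s⁻¹
Pressure gradient: |∂P/∂n| = 1000 Pa / 481000 m = 2.08×10⁻³ Pa/m
Geostrophic speed: V_g = |∂P/∂n|/(fρ) = 2.08×10⁻³/(8.57×10⁻⁵ × 1.18) = 20.6 m/s
Around a low, centrifugal force acts outward with Coriolis, so pressure-gradient force balances both:
(1/ρ)|∂P/∂n| = fV + V²/R  →  V² + fR·V − fR·V_g = 0
With fR = 8.57×10⁻⁵ × 924×10³ m = 79.2 m/s:
V = [−fR + √((fR)² + 4 fR V_g)]/2 = [−79.2 + √(79.2² + 4×79.2×20.6)]/2 = 16.9 m/s
Subgeostrophic (V < V_g = 20.6 m/s), as expected around a low.
Converting: 16.9 m/s × 3.6 = 61 km/h

61 km/h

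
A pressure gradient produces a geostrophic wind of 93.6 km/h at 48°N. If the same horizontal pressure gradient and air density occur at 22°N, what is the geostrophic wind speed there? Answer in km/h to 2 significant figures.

With the same pressure gradient and density, V_g ∝ 1/f ∝ 1/sin φ.
V₂ = V₁ · sin φ₁ / sin φ₂ = 93.6 × sin 48° / sin 22°
V₂ = 93.6 × 0.7431/0.3746 = 190 km/h

190 km/h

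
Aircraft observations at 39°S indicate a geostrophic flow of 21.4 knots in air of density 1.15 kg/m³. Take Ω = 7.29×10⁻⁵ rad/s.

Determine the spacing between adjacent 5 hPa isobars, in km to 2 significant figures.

Coriolis parameter at 39°S:
f = 2Ω sin φ = 2 × 7.29×10⁻⁵ × sin 39° = 9.18×10⁻⁵ s⁻¹
Wind speed in SI: 21.4 knots = 11.0 m/s
Geostrophic balance rearranged: |∂P/∂n| = f ρ V_g
|∂P/∂n| = 9.18×10⁻⁵ × 1.15 × 11.0 = 1.16×10⁻³ Pa/m
Isobar spacing: Δn = ΔP/|∂P/∂n| = 500 Pa / 1.16×10⁻³ Pa/m = 430419 m ≈ 430 km

430 km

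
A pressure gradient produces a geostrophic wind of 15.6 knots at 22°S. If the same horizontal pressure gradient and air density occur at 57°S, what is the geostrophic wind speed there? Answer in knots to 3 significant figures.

With the same pressure gradient and density, V_g ∝ 1/f ∝ 1/sin φ.
V₂ = V₁ · sin φ₁ / sin φ₂ = 15.6 × sin 22° / sin 57°
V₂ = 15.6 × 0.3746/0.8387 = 6.97 knots

6.97 knots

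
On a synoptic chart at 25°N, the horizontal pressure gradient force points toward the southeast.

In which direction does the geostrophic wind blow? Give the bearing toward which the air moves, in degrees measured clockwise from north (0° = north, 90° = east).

225°

The pressure-gradient force points toward the southeast (bearing 135°).
Geostrophic balance: in the Northern Hemisphere the Coriolis force deflects motion to the right, so the geostrophic wind blows 90° to the right of the pressure-gradient force (low pressure on the left).
Rotating 135° by 90° clockwise gives 225° — the wind blows toward the southwest.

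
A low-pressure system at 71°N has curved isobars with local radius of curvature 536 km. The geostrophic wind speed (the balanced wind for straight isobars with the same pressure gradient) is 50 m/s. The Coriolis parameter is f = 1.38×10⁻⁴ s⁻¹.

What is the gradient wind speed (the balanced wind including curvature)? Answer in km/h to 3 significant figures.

Around a low, centrifugal force acts outward with Coriolis, so pressure-gradient force balances both:
(1/ρ)|∂P/∂n| = fV + V²/R  →  V² + fR·V − fR·V_g = 0
With fR = 1.38×10⁻⁴ × 536×10³ m = 74.0 m/s:
V = [−fR + √((fR)² + 4 fR V_g)]/2 = [−74.0 + √(74.0² + 4×74.0×50)]/2 = 34.2 m/s
Subgeostrophic (V < V_g = 50 m/s), as expected around a low.
Converting: 34.2 m/s × 3.6 = 123 km/h

123 km/h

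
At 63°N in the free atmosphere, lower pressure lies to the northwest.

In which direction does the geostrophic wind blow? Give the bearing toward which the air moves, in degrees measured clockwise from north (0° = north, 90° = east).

045°

The pressure-gradient force points toward the northwest (bearing 315°).
Geostrophic balance: in the Northern Hemisphere the Coriolis force deflects motion to the right, so the geostrophic wind blows 90° to the right of the pressure-gradient force (low pressure on the left).
Rotating 315° by 90° clockwise gives 045° — the wind blows toward the northeast.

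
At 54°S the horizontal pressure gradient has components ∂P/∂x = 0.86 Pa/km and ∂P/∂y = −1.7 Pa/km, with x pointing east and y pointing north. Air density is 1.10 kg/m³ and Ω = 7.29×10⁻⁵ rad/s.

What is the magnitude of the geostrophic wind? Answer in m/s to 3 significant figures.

14.7 m/s

Coriolis parameter at 54°S:
f = 2Ω sin φ = 2 × 7.29×10⁻⁵ × sin 54° = 1.18×10⁻⁴ s⁻¹
In the Southern Hemisphere f is negative: f = −1.18×10⁻⁴ s⁻¹.
Component geostrophic relations (x east, y north):
u_g = −(1/(fρ)) ∂P/∂y,  v_g = (1/(fρ)) ∂P/∂x
u_g = −(−1.7×10⁻³)/(−1.18×10⁻⁴ × 1.10) = −13.1 m/s;  v_g = (0.86×10⁻³)/(−1.18×10⁻⁴ × 1.10) = −6.63 m/s
|V_g| = √(u_g² + v_g²) = 14.7 m/s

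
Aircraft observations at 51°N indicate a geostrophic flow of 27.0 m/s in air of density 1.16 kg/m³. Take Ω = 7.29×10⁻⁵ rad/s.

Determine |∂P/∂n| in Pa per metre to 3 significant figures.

Coriolis parameter at 51°N:
f = 2Ω sin φ = 2 × 7.29×10⁻⁵ × sin 51° = 1.13×10⁻⁴ s⁻¹
Geostrophic balance rearranged: |∂P/∂n| = f ρ V_g
|∂P/∂n| = 1.13×10⁻⁴ × 1.16 × 27.0 = 3.55×10⁻³ Pa/m

3.55×10⁻³ Pa/m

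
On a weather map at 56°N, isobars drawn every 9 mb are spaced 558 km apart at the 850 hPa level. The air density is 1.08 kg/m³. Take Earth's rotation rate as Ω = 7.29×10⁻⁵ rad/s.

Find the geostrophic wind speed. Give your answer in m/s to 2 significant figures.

Coriolis parameter at 56°N:
f = 2Ω sin φ = 2 × 7.29×10⁻⁵ × sin 56° = 1.21×10⁻⁴ s⁻¹
Pressure gradient: |∂P/∂n| = 900 Pa / 558000 m = 1.61×10⁻³ Pa/m
Geostrophic balance (pressure-gradient force = Coriolis force):
V_g = (1/(fρ)) |∂P/∂n| = 1.61×10⁻³ / (1.21×10⁻⁴ × 1.08) = 12.4 m/s

12 m/s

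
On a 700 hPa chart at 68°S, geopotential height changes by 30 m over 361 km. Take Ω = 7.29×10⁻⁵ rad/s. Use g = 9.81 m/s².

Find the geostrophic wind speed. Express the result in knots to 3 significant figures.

11.7 knots

Coriolis parameter at 68°S:
f = 2Ω sin φ = 2 × 7.29×10⁻⁵ × sin 68° = 1.35×10⁻⁴ s⁻¹
Height gradient: |∂Z/∂n| = 30 m / 361000 m = 8.31×10⁻⁵
On a pressure surface, geostrophic balance gives V_g = (g/f)|∂Z/∂n|:
V_g = 9.81 × 8.31×10⁻⁵ / 1.35×10⁻⁴ = 6.03 m/s
Converting: 6.03 m/s × 1.944 = 11.7 knots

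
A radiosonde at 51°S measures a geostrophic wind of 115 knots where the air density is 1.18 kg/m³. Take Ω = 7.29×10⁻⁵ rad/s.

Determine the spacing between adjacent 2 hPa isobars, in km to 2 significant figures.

25 km

Coriolis parameter at 51°S:
f = 2Ω sin φ = 2 × 7.29×10⁻⁵ × sin 51° = 1.13×10⁻⁴ s⁻¹
Wind speed in SI: 115 knots = 59.2 m/s
Geostrophic balance rearranged: |∂P/∂n| = f ρ V_g
|∂P/∂n| = 1.13×10⁻⁴ × 1.18 × 59.2 = 7.91×10⁻³ Pa/m
Isobar spacing: Δn = ΔP/|∂P/∂n| = 200 Pa / 7.91×10⁻³ Pa/m = 25284 m ≈ 25 km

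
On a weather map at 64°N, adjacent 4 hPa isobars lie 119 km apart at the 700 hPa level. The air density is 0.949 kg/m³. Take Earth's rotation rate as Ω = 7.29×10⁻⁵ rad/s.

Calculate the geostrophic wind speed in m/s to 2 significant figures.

27 m/s

Coriolis parameter at 64°N:
f = 2Ω sin φ = 2 × 7.29×10⁻⁵ × sin 64° = 1.31×10⁻⁴ s⁻¹
Pressure gradient: |∂P/∂n| = 400 Pa / 119000 m = 3.36×10⁻³ Pa/m
Geostrophic balance (pressure-gradient force = Coriolis force):
V_g = (1/(fρ)) |∂P/∂n| = 3.36×10⁻³ / (1.31×10⁻⁴ × 0.949) = 27.0 m/s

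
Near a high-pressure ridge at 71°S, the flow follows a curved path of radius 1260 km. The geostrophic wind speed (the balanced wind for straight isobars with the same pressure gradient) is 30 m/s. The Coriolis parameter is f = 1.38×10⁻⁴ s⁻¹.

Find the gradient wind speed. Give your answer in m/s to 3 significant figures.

Around a high, pressure-gradient force acts outward with centrifugal, so Coriolis balances both:
fV = (1/ρ)|∂P/∂n| + V²/R  →  V² − fR·V + fR·V_g = 0
With fR = 1.38×10⁻⁴ × 1260×10³ m = 174 m/s:
V = [fR − √((fR)² − 4 fR V_g)]/2 = [174 − √(174² − 4×174×30)]/2 = 38.5 m/s
Supergeostrophic (V > V_g = 30 m/s), as expected around a high.

38.5 m/s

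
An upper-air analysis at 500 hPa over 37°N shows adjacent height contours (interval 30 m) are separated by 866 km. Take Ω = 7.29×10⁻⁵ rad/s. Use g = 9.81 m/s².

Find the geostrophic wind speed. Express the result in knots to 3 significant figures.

Coriolis parameter at 37°N:
f = 2Ω sin φ = 2 × 7.29×10⁻⁵ × sin 37° = 8.77×10⁻⁵ s⁻¹
Height gradient: |∂Z/∂n| = 30 m / 866000 m = 3.46×10⁻⁵
On a pressure surface, geostrophic balance gives V_g = (g/f)|∂Z/∂n|:
V_g = 9.81 × 3.46×10⁻⁵ / 8.77×10⁻⁵ = 3.87 m/s
Converting: 3.87 m/s × 1.944 = 7.53 knots

7.53 knots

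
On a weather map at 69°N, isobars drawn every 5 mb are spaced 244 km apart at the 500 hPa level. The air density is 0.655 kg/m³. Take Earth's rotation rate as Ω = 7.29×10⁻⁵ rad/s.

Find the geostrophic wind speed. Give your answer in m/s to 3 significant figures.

23.0 m/s

Coriolis parameter at 69°N:
f = 2Ω sin φ = 2 × 7.29×10⁻⁵ × sin 69° = 1.36×10⁻⁴ s⁻¹
Pressure gradient: |∂P/∂n| = 500 Pa / 244000 m = 2.05×10⁻³ Pa/m
Geostrophic balance (pressure-gradient force = Coriolis force):
V_g = (1/(fρ)) |∂P/∂n| = 2.05×10⁻³ / (1.36×10⁻⁴ × 0.655) = 23.0 m/s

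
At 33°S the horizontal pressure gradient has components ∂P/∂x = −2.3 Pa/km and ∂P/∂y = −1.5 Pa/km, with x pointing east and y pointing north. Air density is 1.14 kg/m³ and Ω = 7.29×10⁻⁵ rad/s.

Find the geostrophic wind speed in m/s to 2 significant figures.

Coriolis parameter at 33°S:
f = 2Ω sin φ = 2 × 7.29×10⁻⁵ × sin 33° = 7.94×10⁻⁵ s⁻¹
In the Southern Hemisphere f is negative: f = −7.94×10⁻⁵ s⁻¹.
Component geostrophic relations (x east, y north):
u_g = −(1/(fρ)) ∂P/∂y,  v_g = (1/(fρ)) ∂P/∂x
u_g = −(−1.5×10⁻³)/(−7.94×10⁻⁵ × 1.14) = −16.6 m/s;  v_g = (−2.3×10⁻³)/(−7.94×10⁻⁵ × 1.14) = 25.4 m/s
|V_g| = √(u_g² + v_g²) = 30.3 m/s

30 m/s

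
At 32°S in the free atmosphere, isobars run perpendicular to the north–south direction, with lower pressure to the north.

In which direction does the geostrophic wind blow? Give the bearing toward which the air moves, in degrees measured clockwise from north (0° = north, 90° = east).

270°

The pressure-gradient force points toward the north (bearing 000°).
Geostrophic balance: in the Southern Hemisphere the Coriolis force deflects motion to the left, so the geostrophic wind blows 90° to the left of the pressure-gradient force (low pressure on the right).
Rotating 000° by 90° counterclockwise gives 270° — the wind blows toward the west.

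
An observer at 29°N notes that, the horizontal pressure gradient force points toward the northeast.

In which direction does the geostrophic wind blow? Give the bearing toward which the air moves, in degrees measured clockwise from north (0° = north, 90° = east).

135°

The pressure-gradient force points toward the northeast (bearing 045°).
Geostrophic balance: in the Northern Hemisphere the Coriolis force deflects motion to the right, so the geostrophic wind blows 90° to the right of the pressure-gradient force (low pressure on the left).
Rotating 045° by 90° clockwise gives 135° — the wind blows toward the southeast.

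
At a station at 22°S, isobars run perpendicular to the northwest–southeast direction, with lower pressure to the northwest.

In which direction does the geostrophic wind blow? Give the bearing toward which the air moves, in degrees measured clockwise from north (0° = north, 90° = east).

225°

The pressure-gradient force points toward the northwest (bearing 315°).
Geostrophic balance: in the Southern Hemisphere the Coriolis force deflects motion to the left, so the geostrophic wind blows 90° to the left of the pressure-gradient force (low pressure on the right).
Rotating 315° by 90° counterclockwise gives 225° — the wind blows toward the southwest.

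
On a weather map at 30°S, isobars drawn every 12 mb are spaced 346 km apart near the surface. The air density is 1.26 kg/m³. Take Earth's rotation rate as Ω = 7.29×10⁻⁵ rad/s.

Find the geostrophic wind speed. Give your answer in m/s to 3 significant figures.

Coriolis parameter at 30°S:
f = 2Ω sin φ = 2 × 7.29×10⁻⁵ × sin 30° = 7.29×10⁻⁵ s⁻¹
Pressure gradient: |∂P/∂n| = 1200 Pa / 346000 m = 3.47×10⁻³ Pa/m
Geostrophic balance (pressure-gradient force = Coriolis force):
V_g = (1/(fρ)) |∂P/∂n| = 3.47×10⁻³ / (7.29×10⁻⁵ × 1.26) = 37.8 m/s

37.8 m/s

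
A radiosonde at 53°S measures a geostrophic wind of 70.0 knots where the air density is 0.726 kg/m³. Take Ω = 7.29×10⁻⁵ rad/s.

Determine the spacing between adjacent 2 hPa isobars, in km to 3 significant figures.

Coriolis parameter at 53°S:
f = 2Ω sin φ = 2 × 7.29×10⁻⁵ × sin 53° = 1.16×10⁻⁴ s⁻¹
Wind speed in SI: 70.0 knots = 36.0 m/s
Geostrophic balance rearranged: |∂P/∂n| = f ρ V_g
|∂P/∂n| = 1.16×10⁻⁴ × 0.726 × 36.0 = 3.04×10⁻³ Pa/m
Isobar spacing: Δn = ΔP/|∂P/∂n| = 200 Pa / 3.04×10⁻³ Pa/m = 65698 m ≈ 65.7 km

65.7 km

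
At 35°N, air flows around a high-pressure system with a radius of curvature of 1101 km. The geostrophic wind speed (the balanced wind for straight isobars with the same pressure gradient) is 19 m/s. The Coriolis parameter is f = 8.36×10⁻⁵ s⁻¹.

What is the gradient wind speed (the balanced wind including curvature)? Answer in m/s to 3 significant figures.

Around a high, pressure-gradient force acts outward with centrifugal, so Coriolis balances both:
fV = (1/ρ)|∂P/∂n| + V²/R  →  V² − fR·V + fR·V_g = 0
With fR = 8.36×10⁻⁵ × 1101×10³ m = 92.0 m/s:
V = [fR − √((fR)² − 4 fR V_g)]/2 = [92.0 − √(92.0² − 4×92.0×19)]/2 = 26.8 m/s
Supergeostrophic (V > V_g = 19 m/s), as expected around a high.

26.8 m/s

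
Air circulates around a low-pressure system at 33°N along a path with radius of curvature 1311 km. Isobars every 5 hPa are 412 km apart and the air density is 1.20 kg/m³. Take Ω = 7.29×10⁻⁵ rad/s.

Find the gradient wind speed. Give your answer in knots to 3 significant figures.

Coriolis parameter at 33°N:
f = 2Ω sin φ = 2 × 7.29×10⁻⁵ × sin 33° = 7.94×10⁻⁵ s⁻¹
Pressure gradient: |∂P/∂n| = 500 Pa / 412000 m = 1.21×10⁻³ Pa/m
Geostrophic speed: V_g = |∂P/∂n|/(fρ) = 1.21×10⁻³/(7.94×10⁻⁵ × 1.20) = 12.7 m/s
Around a low, centrifugal force acts outward with Coriolis, so pressure-gradient force balances both:
(1/ρ)|∂P/∂n| = fV + V²/R  →  V² + fR·V − fR·V_g = 0
With fR = 7.94×10⁻⁵ × 1311×10³ m = 104 m/s:
V = [−fR + √((fR)² + 4 fR V_g)]/2 = [−104 + √(104² + 4×104×12.7)]/2 = 11.5 m/s
Subgeostrophic (V < V_g = 12.7 m/s), as expected around a low.
Converting: 11.5 m/s × 1.944 = 22.3 knots

22.3 knots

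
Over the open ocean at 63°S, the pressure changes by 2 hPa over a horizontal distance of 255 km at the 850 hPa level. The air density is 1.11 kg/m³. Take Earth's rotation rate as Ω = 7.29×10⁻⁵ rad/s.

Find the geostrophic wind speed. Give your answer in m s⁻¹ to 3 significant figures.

5.44 m s⁻¹

Coriolis parameter at 63°S:
f = 2Ω sin φ = 2 × 7.29×10⁻⁵ × sin 63° = 1.30×10⁻⁴ s⁻¹
Pressure gradient: |∂P/∂n| = 200 Pa / 255000 m = 7.84×10⁻⁴ Pa/m
Geostrophic balance (pressure-gradient force = Coriolis force):
V_g = (1/(fρ)) |∂P/∂n| = 7.84×10⁻⁴ / (1.30×10⁻⁴ × 1.11) = 5.44 m/s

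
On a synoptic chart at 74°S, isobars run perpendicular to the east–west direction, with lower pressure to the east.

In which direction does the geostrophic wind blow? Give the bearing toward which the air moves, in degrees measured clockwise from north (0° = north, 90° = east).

The pressure-gradient force points toward the east (bearing 090°).
Geostrophic balance: in the Southern Hemisphere the Coriolis force deflects motion to the left, so the geostrophic wind blows 90° to the left of the pressure-gradient force (low pressure on the right).
Rotating 090° by 90° counterclockwise gives 000° — the wind blows toward the north.

000°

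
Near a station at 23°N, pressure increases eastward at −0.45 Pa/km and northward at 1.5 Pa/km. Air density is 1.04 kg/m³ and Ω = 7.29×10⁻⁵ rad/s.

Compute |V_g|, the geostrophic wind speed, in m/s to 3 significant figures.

26.4 m/s

Coriolis parameter at 23°N:
f = 2Ω sin φ = 2 × 7.29×10⁻⁵ × sin 23° = 5.70×10⁻⁵ s⁻¹
Component geostrophic relations (x east, y north):
u_g = −(1/(fρ)) ∂P/∂y,  v_g = (1/(fρ)) ∂P/∂x
u_g = −(1.5×10⁻³)/(5.70×10⁻⁵ × 1.04) = −25.3 m/s;  v_g = (−0.45×10⁻³)/(5.70×10⁻⁵ × 1.04) = −7.60 m/s
|V_g| = √(u_g² + v_g²) = 26.4 m/s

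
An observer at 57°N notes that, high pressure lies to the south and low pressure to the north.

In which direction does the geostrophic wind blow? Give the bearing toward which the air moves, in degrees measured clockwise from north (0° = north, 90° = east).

The pressure-gradient force points toward the north (bearing 000°).
Geostrophic balance: in the Northern Hemisphere the Coriolis force deflects motion to the right, so the geostrophic wind blows 90° to the right of the pressure-gradient force (low pressure on the left).
Rotating 000° by 90° clockwise gives 090° — the wind blows toward the east.

090°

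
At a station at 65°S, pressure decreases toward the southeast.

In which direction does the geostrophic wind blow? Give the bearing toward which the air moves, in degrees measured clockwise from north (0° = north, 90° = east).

045°

The pressure-gradient force points toward the southeast (bearing 135°).
Geostrophic balance: in the Southern Hemisphere the Coriolis force deflects motion to the left, so the geostrophic wind blows 90° to the left of the pressure-gradient force (low pressure on the right).
Rotating 135° by 90° counterclockwise gives 045° — the wind blows toward the northeast.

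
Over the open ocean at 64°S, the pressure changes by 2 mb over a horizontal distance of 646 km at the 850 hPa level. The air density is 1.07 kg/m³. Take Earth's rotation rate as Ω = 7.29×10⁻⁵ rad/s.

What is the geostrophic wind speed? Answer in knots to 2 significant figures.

4.3 knots

Coriolis parameter at 64°S:
f = 2Ω sin φ = 2 × 7.29×10⁻⁵ × sin 64° = 1.31×10⁻⁴ s⁻¹
Pressure gradient: |∂P/∂n| = 200 Pa / 646000 m = 3.10×10⁻⁴ Pa/m
Geostrophic balance (pressure-gradient force = Coriolis force):
V_g = (1/(fρ)) |∂P/∂n| = 3.10×10⁻⁴ / (1.31×10⁻⁴ × 1.07) = 2.21 m/s
Converting: 2.21 m/s × 1.944 = 4.3 knots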